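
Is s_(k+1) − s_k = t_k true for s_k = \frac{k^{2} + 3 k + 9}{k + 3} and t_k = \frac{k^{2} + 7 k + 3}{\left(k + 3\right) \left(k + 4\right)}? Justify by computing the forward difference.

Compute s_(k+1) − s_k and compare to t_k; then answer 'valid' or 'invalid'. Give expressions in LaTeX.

s_(k+1) = (k**2 + 5*k + 13)/(k + 4)
s_(k+1) − s_k = (k**2 + 7*k + 3)/(k**2 + 7*k + 12)
(s_(k+1) − s_k) − t_k = 0

valid (s_(k+1) − s_k reduces to t_k)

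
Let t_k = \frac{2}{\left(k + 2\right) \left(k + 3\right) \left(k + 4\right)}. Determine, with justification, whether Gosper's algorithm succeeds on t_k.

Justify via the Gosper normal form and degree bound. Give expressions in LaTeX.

Ratio r(k) = (k + 2)/(k + 5).
Gosper form: A/B · C(k+1)/C(k) with A=k + 2, B=k + 5, C=1.
Set up (k + 2)·f(k+1) − (k + 4)·f(k) − (1) = 0.
deg f ≤ 2 (via 1,1,0).
Solving with deg f ≤ 2: f(k) = k*(k + 5)/12.
Then R = B(k−1)f/C = k*(k + 4)*(k + 5)/12, so s_k = R(k)·t_k = k*(k + 5)/(6*(k + 2)*(k + 3)).
Verify: 2/(k**3 + 9*k**2 + 26*k + 24) matches t_k.

Yes. s_k = \frac{k \left(k + 5\right)}{6 \left(k + 2\right) \left(k + 3\right)}.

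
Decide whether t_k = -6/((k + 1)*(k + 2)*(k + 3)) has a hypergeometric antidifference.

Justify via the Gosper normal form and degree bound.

The ratio is (k + 1)/(k + 4).
Gosper form: A/B · C(k+1)/C(k) with A=k + 1, B=k + 4, C=1.
Need (k + 1)·f(k+1) − (k + 3)·f(k) = 1.
deg f ≤ 2 (via 1,1,0).
Solving with deg f ≤ 2: f(k) = k*(k + 3)/4.
So s_k = (B(k−1)f/C)·t_k = (k*(k + 3)**2/4)·t_k = 3*k*(-k - 3)/(2*(k + 1)*(k + 2)).
Check: Δs_k = -6/(k**3 + 6*k**2 + 11*k + 6). ✓

Yes. s_k = 3*k*(-k - 3)/(2*(k + 1)*(k + 2)).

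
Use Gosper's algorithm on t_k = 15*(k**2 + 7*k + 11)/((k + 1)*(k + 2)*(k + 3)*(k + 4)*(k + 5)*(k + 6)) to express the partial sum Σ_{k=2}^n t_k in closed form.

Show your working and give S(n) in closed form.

Compute t_(k+1)/t_k: get (k + 1)*(7*k + (k + 1)**2 + 18)/((k + 7)*(k**2 + 7*k + 11)).
Take A(k)=k + 1, B(k)=k + 7, C(k)=k**2 + 7*k + 11.
Solve (k + 1)·f(k+1) − (k + 6)·f(k) = k**2 + 7*k + 11.
deg f ≤ 5 (via 1,1,2).
Solving with deg f ≤ 5: f(k) = k*(k + 2)*(k + 4)*(k**2 + 9*k + 23)/45.
Certificate R = B(k−1)f/C = k*(k + 2)*(k + 4)*(k + 6)*(k**2 + 9*k + 23)/(45*(k**2 + 7*k + 11)) gives s_k = k*(k**2 + 9*k + 23)/(3*(k**3 + 9*k**2 + 23*k + 15)).
Δs = 15*(k**2 + 7*k + 11)/(k**6 + 21*k**5 + 175*k**4 + 735*k**3 + 1624*k**2 + 1764*k + 720), as required.
Evaluate: s_(n+1) = (n**3 + 12*n**2 + 44*n + 33)/(3*(n**3 + 12*n**2 + 44*n + 48)); subtract s_(2) = 2/7 ⇒ S(n) = (n**3 + 12*n**2 + 44*n - 57)/(21*(n**3 + 12*n**2 + 44*n + 48)).

S(n) = (n**3 + 12*n**2 + 44*n - 57)/(21*(n**3 + 12*n**2 + 44*n + 48))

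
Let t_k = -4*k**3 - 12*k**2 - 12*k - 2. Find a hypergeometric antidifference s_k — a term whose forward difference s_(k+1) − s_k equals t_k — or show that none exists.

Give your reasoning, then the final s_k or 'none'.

The ratio is (2*k**3 + 12*k**2 + 24*k + 15)/(2*k**3 + 6*k**2 + 6*k + 1).
Normal form (A,B,C) = (1, 1, k**3 + 3*k**2 + 3*k + 1/2).
Need (1)·f(k+1) − (1)·f(k) = k**3 + 3*k**2 + 3*k + 1/2.
deg f ≤ 4 (via 0,0,3).
A polynomial solution: f(k) = k*(k**3 + 2*k**2 + k - 2)/4.
Certificate R = B(k−1)f/C = k*(k**3 + 2*k**2 + k - 2)/(2*(2*k**3 + 6*k**2 + 6*k + 1)) gives s_k = k*(-k**3 - 2*k**2 - k + 2).
Δs = -4*k**3 - 12*k**2 - 12*k - 2, as required.

s_k = k*(-k**3 - 2*k**2 - k + 2)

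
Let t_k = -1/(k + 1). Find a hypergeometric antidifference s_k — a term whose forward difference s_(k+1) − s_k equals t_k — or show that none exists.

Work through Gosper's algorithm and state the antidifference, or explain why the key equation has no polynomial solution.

Compute t_(k+1)/t_k: get (k + 1)/(k + 2).
Normal form (A,B,C) = (k + 1, k + 2, 1).
f must satisfy (k + 1)·f(k+1) − (k + 1)·f(k) = 1.
Bound: deg f ≤ 0.
Write f(k) = c0. Then LHS − RHS = -1, requiring -1 = 0: contradictory. No certificate.

none — t_k is not Gosper-summable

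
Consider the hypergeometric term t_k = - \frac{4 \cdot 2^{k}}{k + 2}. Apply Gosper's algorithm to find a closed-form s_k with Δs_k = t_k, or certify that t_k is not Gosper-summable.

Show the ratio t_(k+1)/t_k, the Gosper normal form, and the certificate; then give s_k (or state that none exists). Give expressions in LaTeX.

t_(k+1)/t_k = 2*(k + 2)/(k + 3).
So A=2*k + 4 and B=k + 3, with C=1.
Solve (2*k + 4)·f(k+1) − (k + 2)·f(k) = 1.
Bound: deg f ≤ -1.
Bound -1 < 0, so the key equation has no polynomial solution.

none (Gosper's algorithm certifies no s_k)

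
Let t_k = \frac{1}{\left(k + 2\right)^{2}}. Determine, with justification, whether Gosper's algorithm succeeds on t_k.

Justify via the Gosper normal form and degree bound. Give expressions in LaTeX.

Compute t_(k+1)/t_k: get (k + 2)**2/(k + 3)**2.
So A=k**2 + 4*k + 4 and B=k**2 + 6*k + 9, with C=1.
f must satisfy (k**2 + 4*k + 4)·f(k+1) − (k**2 + 4*k + 4)·f(k) = 1.
d = 0 from the (2,2,0) case.
Put f(k) = c0: A·f(k+1) − B(k−1)·f(k) − C = -1; need -1 = 0 — inconsistent ⇒ no f, not summable.

No — t_k has no hypergeometric antidifference.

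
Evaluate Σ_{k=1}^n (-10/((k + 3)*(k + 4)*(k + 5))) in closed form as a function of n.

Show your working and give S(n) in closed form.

t_(k+1)/t_k = (k + 3)/(k + 6).
Gosper form: A/B · C(k+1)/C(k) with A=k + 3, B=k + 6, C=1.
Key eq: (k + 3)·f(k+1) = (k + 5)·f(k) + (1).
From deg A=1, deg B=1, deg C=0: d=2.
Match coefficients ⇒ f(k) = k*(k + 7)/24.
Then R = B(k−1)f/C = k*(k + 5)*(k + 7)/24, so s_k = R(k)·t_k = 5*k*(-k - 7)/(12*(k + 3)*(k + 4)).
Δs = -10/(k**3 + 12*k**2 + 47*k + 60), as required.
Telescope: S(n) = s_(n+1) − s_(1) = 5*(-n**2 - 9*n - 8)/(12*(n**2 + 9*n + 20)) − (-1/6) = n*(-n - 9)/(4*(n**2 + 9*n + 20)).

S(n) = n*(-n - 9)/(4*(n**2 + 9*n + 20))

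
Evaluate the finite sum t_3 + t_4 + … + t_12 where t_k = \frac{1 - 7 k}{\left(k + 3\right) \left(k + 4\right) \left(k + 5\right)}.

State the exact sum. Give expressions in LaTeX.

r(k) = (k + 3)*(7*k + 6)/((k + 6)*(7*k - 1)) after simplifying.
So A=k + 3 and B=k + 6, with C=k - 1/7.
f must satisfy (k + 3)·f(k+1) − (k + 5)·f(k) = k - 1/7.
Bound: deg f ≤ 2.
Match coefficients ⇒ f(k) = k*(5*k - 7)/42.
Get s_k = R·t_k = k*(7 - 5*k)/(6*(k + 3)*(k + 4)) with R(k) = B(k−1)f(k)/C(k) = k*(k + 5)*(5*k - 7)/(6*(7*k - 1)).
Δs = (1 - 7*k)/(k**3 + 12*k**2 + 47*k + 60), as required.
Sum = s_(13) − s_(3); s_(13) = -377/816, s_(3) = -2/21 ⇒ -2095/5712.

Σ = -2095/5712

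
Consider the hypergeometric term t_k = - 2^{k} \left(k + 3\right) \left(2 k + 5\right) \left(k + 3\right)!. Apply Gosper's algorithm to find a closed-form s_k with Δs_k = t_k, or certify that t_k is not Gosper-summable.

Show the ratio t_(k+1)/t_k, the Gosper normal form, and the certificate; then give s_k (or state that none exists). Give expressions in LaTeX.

s_k = - 2^{k} \left(k + 1\right) \left(k + 3\right)!

r(k) = (k + 4)**2*(4*k + 14)/((k + 3)*(2*k + 5)) after simplifying.
A = 2*k + 8, B = 1, C = k**2 + 11*k/2 + 15/2.
Need (2*k + 8)·f(k+1) − (1)·f(k) = k**2 + 11*k/2 + 15/2.
d = 1 from the (1,0,2) case.
Solve for f: f(k) = (k + 1)/2 (degree 1 ≤ 1).
So s_k = (B(k−1)f/C)·t_k = ((k + 1)/((k + 3)*(2*k + 5)))·t_k = -2**k*(k + 1)*factorial(k + 3).
s_(k+1) − s_k = -2**k*(k + 3)*(2*k + 5)*factorial(k + 3) = t_k.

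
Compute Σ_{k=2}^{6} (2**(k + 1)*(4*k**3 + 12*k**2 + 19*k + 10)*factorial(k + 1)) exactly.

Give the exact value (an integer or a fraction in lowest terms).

Σ = 959938176

The ratio is 2*(4*k**4 + 32*k**3 + 103*k**2 + 155*k + 90)/(4*k**3 + 12*k**2 + 19*k + 10).
Gosper form: A/B · C(k+1)/C(k) with A=2*k + 4, B=1, C=k**3 + 3*k**2 + 19*k/4 + 5/2.
Need (2*k + 4)·f(k+1) − (1)·f(k) = k**3 + 3*k**2 + 19*k/4 + 5/2.
deg f ≤ 2 (via 1,0,3).
Solve for f: f(k) = (2*k**2 - k + 2)/4 (degree 2 ≤ 2).
Get s_k = R·t_k = 2**(k + 1)*(2*k**2 - k + 2)*factorial(k + 1) with R(k) = B(k−1)f(k)/C(k) = (2*k**2 - k + 2)/(4*k**3 + 12*k**2 + 19*k + 10).
Δs = 2**(k + 1)*(4*k**3 + 12*k**2 + 19*k + 10)*factorial(k + 1), as required.
Telescoping: Σ = s_(7) − s_(2) = 959938560 − (384) = 959938176.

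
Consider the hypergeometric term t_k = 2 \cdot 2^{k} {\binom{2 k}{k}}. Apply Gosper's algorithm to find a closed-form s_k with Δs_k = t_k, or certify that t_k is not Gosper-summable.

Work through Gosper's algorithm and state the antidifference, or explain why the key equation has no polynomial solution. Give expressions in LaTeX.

no hypergeometric antidifference exists

Ratio r(k) = 4*(2*k + 1)/(k + 1).
Gosper form: A/B · C(k+1)/C(k) with A=8*k + 4, B=k + 1, C=1.
Key eq: (8*k + 4)·f(k+1) = (k)·f(k) + (1).
Degrees (1,1,0) ⇒ d ≤ -1.
deg f ≤ -1 is impossible — no certificate.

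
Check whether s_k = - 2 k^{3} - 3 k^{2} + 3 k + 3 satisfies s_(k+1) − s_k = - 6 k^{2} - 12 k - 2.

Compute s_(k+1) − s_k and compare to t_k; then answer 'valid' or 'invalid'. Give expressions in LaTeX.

s_(k+1) = -2*k**3 - 9*k**2 - 9*k + 1
s_(k+1) − s_k = -6*k**2 - 12*k - 2
(s_(k+1) − s_k) − t_k = 0

Valid: the claim telescopes to t_k.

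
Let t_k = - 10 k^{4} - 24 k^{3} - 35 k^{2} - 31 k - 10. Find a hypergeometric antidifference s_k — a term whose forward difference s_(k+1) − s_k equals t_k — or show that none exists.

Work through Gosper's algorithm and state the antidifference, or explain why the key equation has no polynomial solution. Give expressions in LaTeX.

r(k) = (10*k**4 + 64*k**3 + 167*k**2 + 213*k + 110)/(10*k**4 + 24*k**3 + 35*k**2 + 31*k + 10) after simplifying.
Take A(k)=1, B(k)=1, C(k)=k**4 + 12*k**3/5 + 7*k**2/2 + 31*k/10 + 1.
Solve (1)·f(k+1) − (1)·f(k) = k**4 + 12*k**3/5 + 7*k**2/2 + 31*k/10 + 1.
Bound: deg f ≤ 5.
Solve for f: f(k) = k**2*(k + 1)*(2*k**2 - k + 4)/10 (degree 5 ≤ 5).
So s_k = (B(k−1)f/C)·t_k = (k**2*(2*k**2 - k + 4)/(10*k**3 + 14*k**2 + 21*k + 10))·t_k = k**2*(-2*k**3 - k**2 - 3*k - 4).
Verify: -10*k**4 - 24*k**3 - 35*k**2 - 31*k - 10 matches t_k.

s_k = k^{2} \left(- 2 k^{3} - k^{2} - 3 k - 4\right)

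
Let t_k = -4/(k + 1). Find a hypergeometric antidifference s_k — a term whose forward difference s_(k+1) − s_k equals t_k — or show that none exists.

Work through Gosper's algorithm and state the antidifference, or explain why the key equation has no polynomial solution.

r(k) = (k + 1)/(k + 2) after simplifying.
A = k + 1, B = k + 2, C = 1.
Need (k + 1)·f(k+1) − (k + 1)·f(k) = 1.
Bound: deg f ≤ 0.
Put f(k) = c0: A·f(k+1) − B(k−1)·f(k) − C = -1; need -1 = 0 — inconsistent ⇒ no f, not summable.

none (Gosper's algorithm certifies no s_k)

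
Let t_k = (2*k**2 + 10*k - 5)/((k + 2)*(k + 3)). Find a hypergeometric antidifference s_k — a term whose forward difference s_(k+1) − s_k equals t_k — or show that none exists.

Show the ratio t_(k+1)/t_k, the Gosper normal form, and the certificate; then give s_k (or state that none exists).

s_k = k*(4*k - 9)/(2*(k + 2))

Compute t_(k+1)/t_k: get (k + 2)*(10*k + 2*(k + 1)**2 + 5)/((k + 4)*(2*k**2 + 10*k - 5)).
Take A(k)=k + 2, B(k)=k + 4, C(k)=k**2 + 5*k - 5/2.
Solve (k + 2)·f(k+1) − (k + 3)·f(k) = k**2 + 5*k - 5/2.
Bound: deg f ≤ 2.
Coefficient equations give f(k) = k*(4*k - 9)/4.
So s_k = (B(k−1)f/C)·t_k = (k*(k + 3)*(4*k - 9)/(2*(2*k**2 + 10*k - 5)))·t_k = k*(4*k - 9)/(2*(k + 2)).
s_(k+1) − s_k = (2*k**2 + 10*k - 5)/(k**2 + 5*k + 6) = t_k.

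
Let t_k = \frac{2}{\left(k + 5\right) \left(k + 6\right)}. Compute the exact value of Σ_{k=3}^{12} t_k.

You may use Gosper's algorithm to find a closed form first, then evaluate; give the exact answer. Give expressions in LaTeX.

t_(k+1)/t_k = (k + 5)/(k + 7).
Take A(k)=k + 5, B(k)=k + 7, C(k)=1.
Solve (k + 5)·f(k+1) − (k + 6)·f(k) = 1.
Degrees (1,1,0) ⇒ d ≤ 1.
Solving with deg f ≤ 1: f(k) = k/5.
Then R = B(k−1)f/C = k*(k + 6)/5, so s_k = R(k)·t_k = 2*k/(5*(k + 5)).
Verify: 2/(k**2 + 11*k + 30) matches t_k.
Sum = s_(13) − s_(3); s_(13) = 13/45, s_(3) = 3/20 ⇒ 5/36.

Σ = 5/36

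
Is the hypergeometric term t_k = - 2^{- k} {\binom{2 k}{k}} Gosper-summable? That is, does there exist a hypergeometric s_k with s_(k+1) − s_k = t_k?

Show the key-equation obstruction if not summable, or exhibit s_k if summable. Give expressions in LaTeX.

No — negative degree bound, so no certificate f.

t_(k+1)/t_k = (2*k + 1)/(k + 1).
Gosper form: A/B · C(k+1)/C(k) with A=2*k + 1, B=k + 1, C=1.
Set up (2*k + 1)·f(k+1) − (k)·f(k) − (1) = 0.
deg f ≤ -1 (via 1,1,0).
Negative degree bound (-1): no f exists, t_k not Gosper-summable.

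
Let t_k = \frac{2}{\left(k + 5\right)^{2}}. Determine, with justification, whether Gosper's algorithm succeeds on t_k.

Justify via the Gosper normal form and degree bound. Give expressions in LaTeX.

Compute t_(k+1)/t_k: get (k + 5)**2/(k + 6)**2.
A = k**2 + 10*k + 25, B = k**2 + 12*k + 36, C = 1.
Key eq: (k**2 + 10*k + 25)·f(k+1) = (k**2 + 10*k + 25)·f(k) + (1).
d = 0 from the (2,2,0) case.
Write f(k) = c0. Then LHS − RHS = -1, requiring -1 = 0: contradictory. No certificate.

No — t_k has no hypergeometric antidifference.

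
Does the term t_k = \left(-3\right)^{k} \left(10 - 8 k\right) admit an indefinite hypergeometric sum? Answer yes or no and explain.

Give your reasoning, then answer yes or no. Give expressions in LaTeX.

r(k) = 3*(1 - 4*k)/(4*k - 5) after simplifying.
So A=-3 and B=1, with C=k - 5/4.
Solve (-3)·f(k+1) − (1)·f(k) = k - 5/4.
Degrees (0,0,1) ⇒ d ≤ 1.
Coefficient equations give f(k) = -(k - 2)/4.
So s_k = (B(k−1)f/C)·t_k = (-(k - 2)/(4*k - 5))·t_k = 2*(-3)**k*(k - 2).
Verify: (-3)**k*(10 - 8*k) matches t_k.

Yes. s_k = 2 \left(-3\right)^{k} \left(k - 2\right).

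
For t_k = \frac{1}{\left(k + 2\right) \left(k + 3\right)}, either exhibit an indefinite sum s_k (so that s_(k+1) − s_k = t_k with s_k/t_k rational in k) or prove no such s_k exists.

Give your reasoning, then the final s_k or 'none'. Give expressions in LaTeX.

r(k) = (k + 2)/(k + 4) after simplifying.
A = k + 2, B = k + 4, C = 1.
Set up (k + 2)·f(k+1) − (k + 3)·f(k) − (1) = 0.
d = 1 from the (1,1,0) case.
Match coefficients ⇒ f(k) = k/2.
R(k) = B(k−1)·f(k)/C(k) = k*(k + 3)/2; s_k = R·t_k = k/(2*(k + 2)).
Check: Δs_k = 1/(k**2 + 5*k + 6). ✓

s_k = \frac{k}{2 \left(k + 2\right)}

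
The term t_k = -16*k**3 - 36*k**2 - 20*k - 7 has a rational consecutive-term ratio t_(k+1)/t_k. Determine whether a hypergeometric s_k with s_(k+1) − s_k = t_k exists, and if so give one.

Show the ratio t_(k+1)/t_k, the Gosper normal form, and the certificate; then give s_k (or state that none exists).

Ratio r(k) = (16*k**3 + 84*k**2 + 140*k + 79)/(16*k**3 + 36*k**2 + 20*k + 7).
Gosper form: A/B · C(k+1)/C(k) with A=1, B=1, C=k**3 + 9*k**2/4 + 5*k/4 + 7/16.
Need (1)·f(k+1) − (1)·f(k) = k**3 + 9*k**2/4 + 5*k/4 + 7/16.
d = 4 from the (0,0,3) case.
A polynomial solution: f(k) = k*(4*k**3 + 4*k**2 - 4*k + 3)/16.
Get s_k = R·t_k = k*(-4*k**3 - 4*k**2 + 4*k - 3) with R(k) = B(k−1)f(k)/C(k) = k*(4*k**3 + 4*k**2 - 4*k + 3)/(16*k**3 + 36*k**2 + 20*k + 7).
Check: Δs_k = -16*k**3 - 36*k**2 - 20*k - 7. ✓

s_k = k*(-4*k**3 - 4*k**2 + 4*k - 3)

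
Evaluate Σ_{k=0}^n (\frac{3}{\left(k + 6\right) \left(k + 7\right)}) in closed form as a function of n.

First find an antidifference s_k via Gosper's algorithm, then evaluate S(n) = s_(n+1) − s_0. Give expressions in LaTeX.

S(n) = \frac{n + 1}{2 \left(n + 7\right)}

The ratio is (k + 6)/(k + 8).
Factor: A=k + 6; B=k + 8; C=1.
Key eq: (k + 6)·f(k+1) = (k + 7)·f(k) + (1).
Bound: deg f ≤ 1.
Coefficient equations give f(k) = k/6.
Then R = B(k−1)f/C = k*(k + 7)/6, so s_k = R(k)·t_k = k/(2*(k + 6)).
s_(k+1) − s_k = 3/(k**2 + 13*k + 42) = t_k.
Telescope: S(n) = s_(n+1) − s_(0) = (n + 1)/(2*(n + 7)) − (0) = (n + 1)/(2*(n + 7)).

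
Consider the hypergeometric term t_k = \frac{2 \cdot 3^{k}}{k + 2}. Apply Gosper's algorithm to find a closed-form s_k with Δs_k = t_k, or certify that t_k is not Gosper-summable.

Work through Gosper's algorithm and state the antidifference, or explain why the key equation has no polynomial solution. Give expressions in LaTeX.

not Gosper-summable; s_k does not exist

Ratio r(k) = 3*(k + 2)/(k + 3).
Factor: A=3*k + 6; B=k + 3; C=1.
f must satisfy (3*k + 6)·f(k+1) − (k + 2)·f(k) = 1.
deg f ≤ -1 (via 1,1,0).
Bound -1 < 0, so the key equation has no polynomial solution.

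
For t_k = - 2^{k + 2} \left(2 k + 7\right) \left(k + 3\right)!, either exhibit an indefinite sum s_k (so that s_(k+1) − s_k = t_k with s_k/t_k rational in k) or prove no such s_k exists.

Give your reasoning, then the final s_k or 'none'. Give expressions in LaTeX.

s_k = - 2^{k + 2} \left(k + 3\right)!

t_(k+1)/t_k = 2*(k + 4)*(2*k + 9)/(2*k + 7).
A = 2*k + 8, B = 1, C = k + 7/2.
Key eq: (2*k + 8)·f(k+1) = (1)·f(k) + (k + 7/2).
Degrees (1,0,1) ⇒ d ≤ 0.
Solve for f: f(k) = 1/2 (degree 0 ≤ 0).
Then R = B(k−1)f/C = 1/(2*k + 7), so s_k = R(k)·t_k = -2**(k + 2)*factorial(k + 3).
Verify: -2**(k + 2)*(2*k + 7)*factorial(k + 3) matches t_k.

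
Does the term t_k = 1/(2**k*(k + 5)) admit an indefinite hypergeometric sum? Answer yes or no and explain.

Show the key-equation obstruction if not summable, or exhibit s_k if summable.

Step 1: r(k) = (k + 5)/(2*(k + 6)).
So A=k/2 + 5/2 and B=k + 6, with C=1.
Key eq: (k/2 + 5/2)·f(k+1) = (k + 5)·f(k) + (1).
deg f ≤ -1 (via 1,1,0).
deg f ≤ -1 is impossible — no certificate.

No; the degree bound rules out any f.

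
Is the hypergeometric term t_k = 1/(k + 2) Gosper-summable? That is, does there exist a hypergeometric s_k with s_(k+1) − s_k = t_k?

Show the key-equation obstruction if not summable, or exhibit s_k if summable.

Ratio r(k) = (k + 2)/(k + 3).
Take A(k)=k + 2, B(k)=k + 3, C(k)=1.
Set up (k + 2)·f(k+1) − (k + 2)·f(k) − (1) = 0.
Bound: deg f ≤ 0.
Generic f = c0 gives residual -1; -1 = 0 cannot hold, so t_k is not Gosper-summable.

No — key equation has no polynomial f.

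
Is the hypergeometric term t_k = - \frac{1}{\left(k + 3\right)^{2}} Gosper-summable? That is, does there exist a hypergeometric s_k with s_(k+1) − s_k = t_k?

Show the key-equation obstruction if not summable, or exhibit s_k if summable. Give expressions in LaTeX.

The ratio is (k + 3)**2/(k + 4)**2.
Take A(k)=k**2 + 6*k + 9, B(k)=k**2 + 8*k + 16, C(k)=1.
Solve (k**2 + 6*k + 9)·f(k+1) − (k**2 + 6*k + 9)·f(k) = 1.
deg f ≤ 0 (via 2,2,0).
Generic f = c0 gives residual -1; -1 = 0 cannot hold, so t_k is not Gosper-summable.

No; the coefficient equations for f are inconsistent.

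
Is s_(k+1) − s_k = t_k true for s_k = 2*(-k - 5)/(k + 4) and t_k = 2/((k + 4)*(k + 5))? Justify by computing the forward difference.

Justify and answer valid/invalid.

s_(k+1) = 2*(-k - 6)/(k + 5)
s_(k+1) − s_k = 2/(k**2 + 9*k + 20)
(s_(k+1) − s_k) − t_k = 0

valid; difference matches t_k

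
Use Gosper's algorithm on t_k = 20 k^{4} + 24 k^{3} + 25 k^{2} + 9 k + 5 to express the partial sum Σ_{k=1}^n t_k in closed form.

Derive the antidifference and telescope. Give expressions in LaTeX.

S(n) = n \left(4 n^{4} + 16 n^{3} + 27 n^{2} + 23 n + 13\right)

Ratio r(k) = (20*k**4 + 104*k**3 + 217*k**2 + 211*k + 83)/(20*k**4 + 24*k**3 + 25*k**2 + 9*k + 5).
So A=1 and B=1, with C=k**4 + 6*k**3/5 + 5*k**2/4 + 9*k/20 + 1/4.
f must satisfy (1)·f(k+1) − (1)·f(k) = k**4 + 6*k**3/5 + 5*k**2/4 + 9*k/20 + 1/4.
From deg A=0, deg B=0, deg C=4: d=5.
A polynomial solution: f(k) = k*(4*k**4 - 4*k**3 + 3*k**2 - 2*k + 4)/20.
R(k) = B(k−1)·f(k)/C(k) = k*(4*k**4 - 4*k**3 + 3*k**2 - 2*k + 4)/(20*k**4 + 24*k**3 + 25*k**2 + 9*k + 5); s_k = R·t_k = k*(4*k**4 - 4*k**3 + 3*k**2 - 2*k + 4).
Verify: 20*k**4 + 24*k**3 + 25*k**2 + 9*k + 5 matches t_k.
Σ_(k=1)^n t_k = s_(n+1) − s_(1) = (4*n**5 + 16*n**4 + 27*n**3 + 23*n**2 + 13*n + 5) − (5), i.e. n*(4*n**4 + 16*n**3 + 27*n**2 + 23*n + 13).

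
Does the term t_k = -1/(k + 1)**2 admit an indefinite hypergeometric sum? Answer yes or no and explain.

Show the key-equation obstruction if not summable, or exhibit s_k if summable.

No; the coefficient equations for f are inconsistent.

The ratio is (k + 1)**2/(k + 2)**2.
Gosper form: A/B · C(k+1)/C(k) with A=k**2 + 2*k + 1, B=k**2 + 4*k + 4, C=1.
Solve (k**2 + 2*k + 1)·f(k+1) − (k**2 + 2*k + 1)·f(k) = 1.
deg f ≤ 0 (via 2,2,0).
Generic f = c0 gives residual -1; -1 = 0 cannot hold, so t_k is not Gosper-summable.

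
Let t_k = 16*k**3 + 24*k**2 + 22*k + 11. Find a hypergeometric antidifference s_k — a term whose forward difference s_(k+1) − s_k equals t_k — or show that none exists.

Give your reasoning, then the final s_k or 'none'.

s_k = k*(4*k**3 + 3*k + 4)

The ratio is (16*k**3 + 72*k**2 + 118*k + 73)/(16*k**3 + 24*k**2 + 22*k + 11).
A = 1, B = 1, C = k**3 + 3*k**2/2 + 11*k/8 + 11/16.
Set up (1)·f(k+1) − (1)·f(k) − (k**3 + 3*k**2/2 + 11*k/8 + 11/16) = 0.
d = 4 from the (0,0,3) case.
A polynomial solution: f(k) = k*(4*k**3 + 3*k + 4)/16.
R(k) = B(k−1)·f(k)/C(k) = k*(4*k**3 + 3*k + 4)/(16*k**3 + 24*k**2 + 22*k + 11); s_k = R·t_k = k*(4*k**3 + 3*k + 4).
Δs = 16*k**3 + 24*k**2 + 22*k + 11, as required.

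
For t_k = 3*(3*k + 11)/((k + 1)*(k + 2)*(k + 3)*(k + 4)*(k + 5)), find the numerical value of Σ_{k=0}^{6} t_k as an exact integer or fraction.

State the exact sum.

Ratio r(k) = (k + 1)*(3*k + 14)/((k + 6)*(3*k + 11)).
Take A(k)=k + 1, B(k)=k + 6, C(k)=k + 11/3.
Set up (k + 1)·f(k+1) − (k + 5)·f(k) − (k + 11/3) = 0.
Degrees (1,1,1) ⇒ d ≤ 4.
Solving with deg f ≤ 4: f(k) = k*(k + 3)*(k**2 + 7*k + 14)/24.
Get s_k = R·t_k = 3*k*(k**2 + 7*k + 14)/(8*(k**3 + 7*k**2 + 14*k + 8)) with R(k) = B(k−1)f(k)/C(k) = k*(k + 3)*(k + 5)*(k**2 + 7*k + 14)/(8*(3*k + 11)).
Verify: 3*(3*k + 11)/(k**5 + 15*k**4 + 85*k**3 + 225*k**2 + 274*k + 120) matches t_k.
Telescoping: Σ = s_(7) − s_(0) = 49/132 − (0) = 49/132.

Σ = 49/132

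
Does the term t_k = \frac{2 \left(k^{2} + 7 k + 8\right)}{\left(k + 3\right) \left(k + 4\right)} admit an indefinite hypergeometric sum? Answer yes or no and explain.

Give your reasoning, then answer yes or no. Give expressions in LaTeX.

Yes. s_k = \frac{2 k \left(3 k + 5\right)}{3 \left(k + 3\right)}.

The ratio is (k + 3)*(7*k + (k + 1)**2 + 15)/((k + 5)*(k**2 + 7*k + 8)).
Gosper form: A/B · C(k+1)/C(k) with A=k + 3, B=k + 5, C=k**2 + 7*k + 8.
Set up (k + 3)·f(k+1) − (k + 4)·f(k) − (k**2 + 7*k + 8) = 0.
From deg A=1, deg B=1, deg C=2: d=2.
A polynomial solution: f(k) = k*(3*k + 5)/3.
Then R = B(k−1)f/C = k*(k + 4)*(3*k + 5)/(3*(k**2 + 7*k + 8)), so s_k = R(k)·t_k = 2*k*(3*k + 5)/(3*(k + 3)).
Check: Δs_k = 2*(k**2 + 7*k + 8)/(k**2 + 7*k + 12). ✓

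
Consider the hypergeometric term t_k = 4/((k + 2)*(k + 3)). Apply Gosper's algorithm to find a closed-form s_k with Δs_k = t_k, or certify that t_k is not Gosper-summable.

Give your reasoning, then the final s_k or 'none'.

Ratio r(k) = (k + 2)/(k + 4).
A = k + 2, B = k + 4, C = 1.
Key eq: (k + 2)·f(k+1) = (k + 3)·f(k) + (1).
Degrees (1,1,0) ⇒ d ≤ 1.
Solving with deg f ≤ 1: f(k) = k/2.
Get s_k = R·t_k = 2*k/(k + 2) with R(k) = B(k−1)f(k)/C(k) = k*(k + 3)/2.
Verify: 4/(k**2 + 5*k + 6) matches t_k.

s_k = 2*k/(k + 2)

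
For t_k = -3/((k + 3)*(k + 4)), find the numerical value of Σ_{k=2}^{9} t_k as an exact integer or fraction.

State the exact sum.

Σ = -24/65

Step 1: r(k) = (k + 3)/(k + 5).
Factor: A=k + 3; B=k + 5; C=1.
Solve (k + 3)·f(k+1) − (k + 4)·f(k) = 1.
Bound: deg f ≤ 1.
Solve for f: f(k) = k/3 (degree 1 ≤ 1).
R(k) = B(k−1)·f(k)/C(k) = k*(k + 4)/3; s_k = R·t_k = -k/(k + 3).
s_(k+1) − s_k = -3/(k**2 + 7*k + 12) = t_k.
Σ_(k=2)^(9) t_k = s_(10) − s_(2) = -10/13 − (-2/5) = -24/65.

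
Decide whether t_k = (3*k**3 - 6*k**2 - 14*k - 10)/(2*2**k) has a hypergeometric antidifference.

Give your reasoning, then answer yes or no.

Step 1: r(k) = (3*k**3 + 3*k**2 - 17*k - 27)/(2*(3*k**3 - 6*k**2 - 14*k - 10)).
Normal form (A,B,C) = (1/2, 1, k**3 - 2*k**2 - 14*k/3 - 10/3).
Set up (1/2)·f(k+1) − (1)·f(k) − (k**3 - 2*k**2 - 14*k/3 - 10/3) = 0.
From deg A=0, deg B=0, deg C=3: d=3.
A polynomial solution: f(k) = -2*(3*k**3 + 3*k**2 + k - 3)/3.
So s_k = (B(k−1)f/C)·t_k = (-2*(3*k**3 + 3*k**2 + k - 3)/(3*k**3 - 6*k**2 - 14*k - 10))·t_k = (-3*k**3 - 3*k**2 - k + 3)/2**k.
Verify: (3*k**3 - 6*k**2 - 14*k - 10)/(2*2**k) matches t_k.

Yes. s_k = (-3*k**3 - 3*k**2 - k + 3)/2**k.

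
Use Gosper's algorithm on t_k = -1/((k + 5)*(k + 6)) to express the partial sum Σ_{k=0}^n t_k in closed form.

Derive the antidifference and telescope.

S(n) = (-n - 1)/(5*(n + 6))

t_(k+1)/t_k = (k + 5)/(k + 7).
Gosper form: A/B · C(k+1)/C(k) with A=k + 5, B=k + 7, C=1.
Key eq: (k + 5)·f(k+1) = (k + 6)·f(k) + (1).
d = 1 from the (1,1,0) case.
Coefficient equations give f(k) = k/5.
R(k) = B(k−1)·f(k)/C(k) = k*(k + 6)/5; s_k = R·t_k = -k/(5*k + 25).
Check: Δs_k = -1/(k**2 + 11*k + 30). ✓
Σ_(k=0)^n t_k = s_(n+1) − s_(0) = ((-n - 1)/(5*(n + 6))) − (0), i.e. (-n - 1)/(5*(n + 6)).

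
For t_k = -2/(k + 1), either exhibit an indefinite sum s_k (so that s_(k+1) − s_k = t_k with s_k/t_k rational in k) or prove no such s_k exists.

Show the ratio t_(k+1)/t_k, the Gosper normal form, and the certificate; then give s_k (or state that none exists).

none (Gosper's algorithm certifies no s_k)

t_(k+1)/t_k = (k + 1)/(k + 2).
A = k + 1, B = k + 2, C = 1.
f must satisfy (k + 1)·f(k+1) − (k + 1)·f(k) = 1.
Bound: deg f ≤ 0.
Write f(k) = c0. Then LHS − RHS = -1, requiring -1 = 0: contradictory. No certificate.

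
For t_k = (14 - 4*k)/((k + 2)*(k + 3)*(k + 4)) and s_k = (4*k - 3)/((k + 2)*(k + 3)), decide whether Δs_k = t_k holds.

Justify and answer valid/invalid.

Valid: the claim telescopes to t_k.

s_(k+1) = (4*k + 1)/((k + 3)*(k + 4))
s_(k+1) − s_k = 2*(7 - 2*k)/(k**3 + 9*k**2 + 26*k + 24)
(s_(k+1) − s_k) − t_k = 0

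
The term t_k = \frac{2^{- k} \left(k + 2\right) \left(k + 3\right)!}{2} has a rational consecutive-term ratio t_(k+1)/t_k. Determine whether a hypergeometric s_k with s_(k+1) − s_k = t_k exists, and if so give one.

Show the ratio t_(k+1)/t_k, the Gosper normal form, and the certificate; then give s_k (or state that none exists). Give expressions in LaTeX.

t_(k+1)/t_k = (k + 3)*(k + 4)/(2*(k + 2)).
Take A(k)=k/2 + 2, B(k)=1, C(k)=k + 2.
Solve (k/2 + 2)·f(k+1) − (1)·f(k) = k + 2.
Bound: deg f ≤ 0.
Coefficient equations give f(k) = 2.
Get s_k = R·t_k = factorial(k + 3)/2**k with R(k) = B(k−1)f(k)/C(k) = 2/(k + 2).
s_(k+1) − s_k = (k + 2)*factorial(k + 3)/(2*2**k) = t_k.

s_k = 2^{- k} \left(k + 3\right)!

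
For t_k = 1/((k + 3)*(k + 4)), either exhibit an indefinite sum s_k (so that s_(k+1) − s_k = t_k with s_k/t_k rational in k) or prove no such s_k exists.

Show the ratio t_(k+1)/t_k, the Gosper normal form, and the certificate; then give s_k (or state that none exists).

Compute t_(k+1)/t_k: get (k + 3)/(k + 5).
Gosper form: A/B · C(k+1)/C(k) with A=k + 3, B=k + 5, C=1.
f must satisfy (k + 3)·f(k+1) − (k + 4)·f(k) = 1.
From deg A=1, deg B=1, deg C=0: d=1.
Solving with deg f ≤ 1: f(k) = k/3.
Get s_k = R·t_k = k/(3*(k + 3)) with R(k) = B(k−1)f(k)/C(k) = k*(k + 4)/3.
s_(k+1) − s_k = 1/(k**2 + 7*k + 12) = t_k.

s_k = k/(3*(k + 3))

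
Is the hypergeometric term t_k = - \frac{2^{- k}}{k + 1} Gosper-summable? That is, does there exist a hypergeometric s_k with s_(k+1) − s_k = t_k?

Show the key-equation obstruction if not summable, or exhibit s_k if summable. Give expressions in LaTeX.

r(k) = (k + 1)/(2*(k + 2)) after simplifying.
A = k/2 + 1/2, B = k + 2, C = 1.
Set up (k/2 + 1/2)·f(k+1) − (k + 1)·f(k) − (1) = 0.
deg f ≤ -1 (via 1,1,0).
deg f ≤ -1 is impossible — no certificate.

No. Not Gosper-summable.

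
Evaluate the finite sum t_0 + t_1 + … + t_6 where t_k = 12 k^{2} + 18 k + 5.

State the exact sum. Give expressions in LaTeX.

Ratio r(k) = (12*k**2 + 42*k + 35)/(12*k**2 + 18*k + 5).
So A=1 and B=1, with C=k**2 + 3*k/2 + 5/12.
Set up (1)·f(k+1) − (1)·f(k) − (k**2 + 3*k/2 + 5/12) = 0.
From deg A=0, deg B=0, deg C=2: d=3.
A polynomial solution: f(k) = k*(4*k**2 + 3*k - 2)/12.
So s_k = (B(k−1)f/C)·t_k = (k*(4*k**2 + 3*k - 2)/(12*k**2 + 18*k + 5))·t_k = k*(4*k**2 + 3*k - 2).
Check: Δs_k = 12*k**2 + 18*k + 5. ✓
Telescoping: Σ = s_(7) − s_(0) = 1505 − (0) = 1505.

Σ = 1505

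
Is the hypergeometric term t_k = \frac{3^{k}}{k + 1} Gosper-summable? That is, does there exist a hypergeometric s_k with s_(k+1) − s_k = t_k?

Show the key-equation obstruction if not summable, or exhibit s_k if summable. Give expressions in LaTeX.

t_(k+1)/t_k = 3*(k + 1)/(k + 2).
Factor: A=3*k + 3; B=k + 2; C=1.
f must satisfy (3*k + 3)·f(k+1) − (k + 1)·f(k) = 1.
deg f ≤ -1 (via 1,1,0).
Negative degree bound (-1): no f exists, t_k not Gosper-summable.

No — key equation has no polynomial f.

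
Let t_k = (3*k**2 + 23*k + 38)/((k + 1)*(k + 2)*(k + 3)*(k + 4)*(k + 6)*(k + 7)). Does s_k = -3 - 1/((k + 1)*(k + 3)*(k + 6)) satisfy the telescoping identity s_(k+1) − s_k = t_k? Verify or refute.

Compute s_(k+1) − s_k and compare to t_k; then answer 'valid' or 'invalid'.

s_(k+1) = -3 - 1/((k + 2)*(k + 4)*(k + 7))
s_(k+1) − s_k = (3*k**2 + 23*k + 38)/(k**6 + 23*k**5 + 207*k**4 + 925*k**3 + 2144*k**2 + 2412*k + 1008)
(s_(k+1) − s_k) − t_k = 0

valid (s_(k+1) − s_k reduces to t_k)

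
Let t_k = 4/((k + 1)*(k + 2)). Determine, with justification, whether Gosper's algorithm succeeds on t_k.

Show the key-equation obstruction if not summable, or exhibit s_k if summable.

Yes. s_k = 4*k/(k + 1).

Compute t_(k+1)/t_k: get (k + 1)/(k + 3).
Gosper form: A/B · C(k+1)/C(k) with A=k + 1, B=k + 3, C=1.
f must satisfy (k + 1)·f(k+1) − (k + 2)·f(k) = 1.
Bound: deg f ≤ 1.
Coefficient equations give f(k) = k.
Get s_k = R·t_k = 4*k/(k + 1) with R(k) = B(k−1)f(k)/C(k) = k*(k + 2).
Verify: 4/(k**2 + 3*k + 2) matches t_k.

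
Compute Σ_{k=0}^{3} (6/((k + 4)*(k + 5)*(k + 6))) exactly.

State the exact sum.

Σ = 13/120

t_(k+1)/t_k = (k + 4)/(k + 7).
Normal form (A,B,C) = (k + 4, k + 7, 1).
f must satisfy (k + 4)·f(k+1) − (k + 6)·f(k) = 1.
d = 2 from the (1,1,0) case.
Match coefficients ⇒ f(k) = k*(k + 9)/40.
Certificate R = B(k−1)f/C = k*(k + 6)*(k + 9)/40 gives s_k = 3*k*(k + 9)/(20*(k + 4)*(k + 5)).
Δs = 6/(k**3 + 15*k**2 + 74*k + 120), as required.
Evaluate s at k=4 and k=0: 13/120 and 0; difference 13/120.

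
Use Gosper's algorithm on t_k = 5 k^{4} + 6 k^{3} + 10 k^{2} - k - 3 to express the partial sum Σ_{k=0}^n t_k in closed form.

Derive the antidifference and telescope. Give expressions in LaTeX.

S(n) = n^{5} + 4 n^{4} + 8 n^{3} + 6 n^{2} - 2 n - 3

r(k) = (5*k**4 + 26*k**3 + 58*k**2 + 57*k + 17)/(5*k**4 + 6*k**3 + 10*k**2 - k - 3) after simplifying.
Gosper form: A/B · C(k+1)/C(k) with A=1, B=1, C=k**4 + 6*k**3/5 + 2*k**2 - k/5 - 3/5.
Need (1)·f(k+1) − (1)·f(k) = k**4 + 6*k**3/5 + 2*k**2 - k/5 - 3/5.
From deg A=0, deg B=0, deg C=4: d=5.
Solve for f: f(k) = k*(k**4 - k**3 + 2*k**2 - 4*k - 1)/5 (degree 5 ≤ 5).
Get s_k = R·t_k = k*(k**4 - k**3 + 2*k**2 - 4*k - 1) with R(k) = B(k−1)f(k)/C(k) = k*(k**4 - k**3 + 2*k**2 - 4*k - 1)/(5*k**4 + 6*k**3 + 10*k**2 - k - 3).
Verify: 5*k**4 + 6*k**3 + 10*k**2 - k - 3 matches t_k.
Evaluate: s_(n+1) = n**5 + 4*n**4 + 8*n**3 + 6*n**2 - 2*n - 3; subtract s_(0) = 0 ⇒ S(n) = n**5 + 4*n**4 + 8*n**3 + 6*n**2 - 2*n - 3.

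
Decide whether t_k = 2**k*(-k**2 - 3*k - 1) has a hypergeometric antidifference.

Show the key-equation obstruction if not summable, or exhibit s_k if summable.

The ratio is 2*(k**2 + 5*k + 5)/(k**2 + 3*k + 1).
A = 2, B = 1, C = k**2 + 3*k + 1.
Key eq: (2)·f(k+1) = (1)·f(k) + (k**2 + 3*k + 1).
Bound: deg f ≤ 2.
Match coefficients ⇒ f(k) = k**2 - k + 1.
R(k) = B(k−1)·f(k)/C(k) = (k**2 - k + 1)/(k**2 + 3*k + 1); s_k = R·t_k = 2**k*(-k**2 + k - 1).
Δs = 2**k*(-k**2 - 3*k - 1), as required.

Yes. s_k = 2**k*(-k**2 + k - 1).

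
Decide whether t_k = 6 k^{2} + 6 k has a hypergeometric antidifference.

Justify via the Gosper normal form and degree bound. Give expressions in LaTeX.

Yes. s_k = 2 k \left(k^{2} - 1\right).

t_(k+1)/t_k = (k + 2)/k.
So A=1 and B=1, with C=k**2 + k.
Set up (1)·f(k+1) − (1)·f(k) − (k**2 + k) = 0.
From deg A=0, deg B=0, deg C=2: d=3.
A polynomial solution: f(k) = k*(k - 1)*(k + 1)/3.
Certificate R = B(k−1)f/C = (k - 1)/3 gives s_k = 2*k*(k**2 - 1).
Verify: 6*k*(k + 1) matches t_k.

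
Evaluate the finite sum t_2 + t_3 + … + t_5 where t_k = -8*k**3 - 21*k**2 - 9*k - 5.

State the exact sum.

Step 1: r(k) = (8*k**3 + 45*k**2 + 75*k + 43)/(8*k**3 + 21*k**2 + 9*k + 5).
So A=1 and B=1, with C=k**3 + 21*k**2/8 + 9*k/8 + 5/8.
Need (1)·f(k+1) − (1)·f(k) = k**3 + 21*k**2/8 + 9*k/8 + 5/8.
d = 4 from the (0,0,3) case.
Match coefficients ⇒ f(k) = k*(2*k**3 + 3*k**2 - 4*k + 4)/8.
R(k) = B(k−1)·f(k)/C(k) = k*(2*k**3 + 3*k**2 - 4*k + 4)/(8*k**3 + 21*k**2 + 9*k + 5); s_k = R·t_k = k*(-2*k**3 - 3*k**2 + 4*k - 4).
Verify: -8*k**3 - 21*k**2 - 9*k - 5 matches t_k.
Telescoping: Σ = s_(6) − s_(2) = -3120 − (-48) = -3072.

Σ = -3072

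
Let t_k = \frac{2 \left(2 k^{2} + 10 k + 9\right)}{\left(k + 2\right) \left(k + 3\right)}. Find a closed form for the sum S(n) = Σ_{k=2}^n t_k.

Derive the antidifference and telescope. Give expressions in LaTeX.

S(n) = \frac{8 n^{2} + 13 n - 21}{2 \left(n + 3\right)}

t_(k+1)/t_k = (k + 2)*(10*k + 2*(k + 1)**2 + 19)/((k + 4)*(2*k**2 + 10*k + 9)).
A = k + 2, B = k + 4, C = k**2 + 5*k + 9/2.
Key eq: (k + 2)·f(k+1) = (k + 3)·f(k) + (k**2 + 5*k + 9/2).
deg f ≤ 2 (via 1,1,2).
A polynomial solution: f(k) = k*(4*k + 5)/4.
So s_k = (B(k−1)f/C)·t_k = (k*(k + 3)*(4*k + 5)/(2*(2*k**2 + 10*k + 9)))·t_k = k*(4*k + 5)/(k + 2).
Δs = 2*(2*k**2 + 10*k + 9)/(k**2 + 5*k + 6), as required.
Telescope: S(n) = s_(n+1) − s_(2) = (4*n**2 + 13*n + 9)/(n + 3) − (13/2) = (8*n**2 + 13*n - 21)/(2*(n + 3)).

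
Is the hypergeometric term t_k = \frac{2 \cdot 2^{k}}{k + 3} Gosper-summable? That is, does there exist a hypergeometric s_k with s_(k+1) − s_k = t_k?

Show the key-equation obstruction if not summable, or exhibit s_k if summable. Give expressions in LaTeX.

t_(k+1)/t_k = 2*(k + 3)/(k + 4).
Normal form (A,B,C) = (2*k + 6, k + 4, 1).
Need (2*k + 6)·f(k+1) − (k + 3)·f(k) = 1.
Bound: deg f ≤ -1.
Negative degree bound (-1): no f exists, t_k not Gosper-summable.

No. Not Gosper-summable.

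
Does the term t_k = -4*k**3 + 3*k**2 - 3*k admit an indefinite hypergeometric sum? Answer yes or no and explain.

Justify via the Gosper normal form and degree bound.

Yes. s_k = k*(-k**3 + 3*k**2 - 4*k + 2).

Step 1: r(k) = (4*k**3 + 9*k**2 + 9*k + 4)/(k*(4*k**2 - 3*k + 3)).
So A=1 and B=1, with C=k**3 - 3*k**2/4 + 3*k/4.
Need (1)·f(k+1) − (1)·f(k) = k**3 - 3*k**2/4 + 3*k/4.
Degrees (0,0,3) ⇒ d ≤ 4.
Match coefficients ⇒ f(k) = k*(k - 1)*(k**2 - 2*k + 2)/4.
Get s_k = R·t_k = k*(-k**3 + 3*k**2 - 4*k + 2) with R(k) = B(k−1)f(k)/C(k) = (k - 1)*(k**2 - 2*k + 2)/(4*k**2 - 3*k + 3).
Verify: k*(-4*k**2 + 3*k - 3) matches t_k.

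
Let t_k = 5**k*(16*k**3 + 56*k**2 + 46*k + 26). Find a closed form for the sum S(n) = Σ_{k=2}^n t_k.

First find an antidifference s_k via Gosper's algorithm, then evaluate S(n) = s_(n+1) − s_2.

S(n) = 20*5**n*n**3 + 55*5**n*n**2 + 45*5**n*n + 30*5**n - 750

The ratio is 5*(8*k**3 + 52*k**2 + 103*k + 72)/(8*k**3 + 28*k**2 + 23*k + 13).
Take A(k)=5, B(k)=1, C(k)=k**3 + 7*k**2/2 + 23*k/8 + 13/8.
Key eq: (5)·f(k+1) = (1)·f(k) + (k**3 + 7*k**2/2 + 23*k/8 + 13/8).
Bound: deg f ≤ 3.
Solving with deg f ≤ 3: f(k) = (k + 1)*(4*k**2 - 5*k + 4)/16.
Then R = B(k−1)f/C = (k + 1)*(4*k**2 - 5*k + 4)/(2*(8*k**3 + 28*k**2 + 23*k + 13)), so s_k = R(k)·t_k = 5**k*(4*k**3 - k**2 - k + 4).
Check: Δs_k = 5**k*(16*k**3 + 56*k**2 + 46*k + 26). ✓
Telescope: S(n) = s_(n+1) − s_(2) = 5**(n + 1)*(4*n**3 + 11*n**2 + 9*n + 6) − (750) = 20*5**n*n**3 + 55*5**n*n**2 + 45*5**n*n + 30*5**n - 750.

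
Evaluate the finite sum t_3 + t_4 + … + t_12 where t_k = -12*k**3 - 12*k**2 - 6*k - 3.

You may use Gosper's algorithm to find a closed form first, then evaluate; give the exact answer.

Σ = -81120

t_(k+1)/t_k = (4*k**3 + 16*k**2 + 22*k + 11)/(4*k**3 + 4*k**2 + 2*k + 1).
Factor: A=1; B=1; C=k**3 + k**2 + k/2 + 1/4.
Set up (1)·f(k+1) − (1)·f(k) − (k**3 + k**2 + k/2 + 1/4) = 0.
Bound: deg f ≤ 4.
Solve for f: f(k) = k*(3*k**3 - 2*k**2 + 2)/12 (degree 4 ≤ 4).
So s_k = (B(k−1)f/C)·t_k = (k*(3*k**3 - 2*k**2 + 2)/(3*(4*k**3 + 4*k**2 + 2*k + 1)))·t_k = k*(-3*k**3 + 2*k**2 - 2).
Δs = -12*k**3 - 12*k**2 - 6*k - 3, as required.
Σ_(k=3)^(12) t_k = s_(13) − s_(3) = -81315 − (-195) = -81120.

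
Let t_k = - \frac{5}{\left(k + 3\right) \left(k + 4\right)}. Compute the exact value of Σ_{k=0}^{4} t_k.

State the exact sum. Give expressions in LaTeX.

Compute t_(k+1)/t_k: get (k + 3)/(k + 5).
Take A(k)=k + 3, B(k)=k + 5, C(k)=1.
Need (k + 3)·f(k+1) − (k + 4)·f(k) = 1.
Bound: deg f ≤ 1.
Solve for f: f(k) = k/3 (degree 1 ≤ 1).
Certificate R = B(k−1)f/C = k*(k + 4)/3 gives s_k = -5*k/(3*k + 9).
Check: Δs_k = -5/(k**2 + 7*k + 12). ✓
Sum = s_(5) − s_(0); s_(5) = -25/24, s_(0) = 0 ⇒ -25/24.

Σ = -25/24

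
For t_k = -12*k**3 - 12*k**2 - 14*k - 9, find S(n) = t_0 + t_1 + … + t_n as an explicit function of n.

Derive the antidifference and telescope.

Ratio r(k) = (12*k**3 + 48*k**2 + 74*k + 47)/(12*k**3 + 12*k**2 + 14*k + 9).
A = 1, B = 1, C = k**3 + k**2 + 7*k/6 + 3/4.
Set up (1)·f(k+1) − (1)·f(k) − (k**3 + k**2 + 7*k/6 + 3/4) = 0.
Bound: deg f ≤ 4.
Solve for f: f(k) = k*(3*k**3 - 2*k**2 + 4*k + 4)/12 (degree 4 ≤ 4).
So s_k = (B(k−1)f/C)·t_k = (k*(3*k**3 - 2*k**2 + 4*k + 4)/(12*k**3 + 12*k**2 + 14*k + 9))·t_k = k*(-3*k**3 + 2*k**2 - 4*k - 4).
Δs = -12*k**3 - 12*k**2 - 14*k - 9, as required.
Telescope: S(n) = s_(n+1) − s_(0) = -3*n**4 - 10*n**3 - 16*n**2 - 18*n - 9 − (0) = -3*n**4 - 10*n**3 - 16*n**2 - 18*n - 9.

S(n) = -3*n**4 - 10*n**3 - 16*n**2 - 18*n - 9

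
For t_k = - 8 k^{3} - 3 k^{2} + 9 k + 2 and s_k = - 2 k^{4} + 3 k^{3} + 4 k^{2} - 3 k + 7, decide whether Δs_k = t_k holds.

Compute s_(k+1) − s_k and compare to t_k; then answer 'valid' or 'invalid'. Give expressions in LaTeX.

s_(k+1) = -2*k**4 - 5*k**3 + k**2 + 6*k + 9
s_(k+1) − s_k = -8*k**3 - 3*k**2 + 9*k + 2
(s_(k+1) − s_k) − t_k = 0

valid (s_(k+1) − s_k reduces to t_k)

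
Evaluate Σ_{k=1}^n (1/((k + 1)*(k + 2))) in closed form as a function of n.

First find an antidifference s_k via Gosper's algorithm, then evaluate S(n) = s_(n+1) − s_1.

r(k) = (k + 1)/(k + 3) after simplifying.
Normal form (A,B,C) = (k + 1, k + 3, 1).
Solve (k + 1)·f(k+1) − (k + 2)·f(k) = 1.
d = 1 from the (1,1,0) case.
A polynomial solution: f(k) = k.
Get s_k = R·t_k = k/(k + 1) with R(k) = B(k−1)f(k)/C(k) = k*(k + 2).
Verify: 1/(k**2 + 3*k + 2) matches t_k.
Σ_(k=1)^n t_k = s_(n+1) − s_(1) = ((n + 1)/(n + 2)) − (1/2), i.e. n/(2*(n + 2)).

S(n) = n/(2*(n + 2))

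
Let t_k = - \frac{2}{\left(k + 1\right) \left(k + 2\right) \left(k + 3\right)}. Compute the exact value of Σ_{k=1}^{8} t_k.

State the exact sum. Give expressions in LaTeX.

Ratio r(k) = (k + 1)/(k + 4).
Take A(k)=k + 1, B(k)=k + 4, C(k)=1.
Key eq: (k + 1)·f(k+1) = (k + 3)·f(k) + (1).
Bound: deg f ≤ 2.
Match coefficients ⇒ f(k) = k*(k + 3)/4.
Certificate R = B(k−1)f/C = k*(k + 3)**2/4 gives s_k = k*(-k - 3)/(2*(k + 1)*(k + 2)).
s_(k+1) − s_k = -2/(k**3 + 6*k**2 + 11*k + 6) = t_k.
Evaluate s at k=9 and k=1: -27/55 and -1/3; difference -26/165.

Σ = -26/165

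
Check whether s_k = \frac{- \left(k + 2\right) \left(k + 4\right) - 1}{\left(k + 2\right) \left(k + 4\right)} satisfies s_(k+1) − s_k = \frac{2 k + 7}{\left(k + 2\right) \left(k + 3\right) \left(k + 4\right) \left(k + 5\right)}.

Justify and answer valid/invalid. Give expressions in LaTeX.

Valid: the claim telescopes to t_k.

s_(k+1) = (-(k + 3)*(k + 5) - 1)/((k + 3)*(k + 5))
s_(k+1) − s_k = (2*k + 7)/(k**4 + 14*k**3 + 71*k**2 + 154*k + 120)
(s_(k+1) − s_k) − t_k = 0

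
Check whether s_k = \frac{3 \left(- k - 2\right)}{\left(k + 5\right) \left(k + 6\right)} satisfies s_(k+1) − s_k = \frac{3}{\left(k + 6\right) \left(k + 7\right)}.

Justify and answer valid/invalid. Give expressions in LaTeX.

s_(k+1) = 3*(-k - 3)/((k + 6)*(k + 7))
s_(k+1) − s_k = 3*(k - 1)/(k**3 + 18*k**2 + 107*k + 210)
(s_(k+1) − s_k) − t_k = -18/(k**3 + 18*k**2 + 107*k + 210)

Invalid: residual - \frac{18}{k^{3} + 18 k^{2} + 107 k + 210} ≠ 0.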